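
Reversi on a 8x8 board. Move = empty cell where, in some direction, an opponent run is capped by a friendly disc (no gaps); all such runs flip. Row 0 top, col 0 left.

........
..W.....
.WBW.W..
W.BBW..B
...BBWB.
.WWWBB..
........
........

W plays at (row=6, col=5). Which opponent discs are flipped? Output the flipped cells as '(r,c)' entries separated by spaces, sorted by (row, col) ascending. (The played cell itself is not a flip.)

Dir NW: opp run (5,4) (4,3) (3,2) capped by W -> flip
Dir N: opp run (5,5) capped by W -> flip
Dir NE: first cell '.' (not opp) -> no flip
Dir W: first cell '.' (not opp) -> no flip
Dir E: first cell '.' (not opp) -> no flip
Dir SW: first cell '.' (not opp) -> no flip
Dir S: first cell '.' (not opp) -> no flip
Dir SE: first cell '.' (not opp) -> no flip

Answer: (3,2) (4,3) (5,4) (5,5)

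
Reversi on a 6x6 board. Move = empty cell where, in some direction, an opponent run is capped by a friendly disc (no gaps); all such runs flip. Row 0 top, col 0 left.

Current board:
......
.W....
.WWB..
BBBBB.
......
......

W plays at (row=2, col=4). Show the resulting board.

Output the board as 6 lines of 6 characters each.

Place W at (2,4); scan 8 dirs for brackets.
Dir NW: first cell '.' (not opp) -> no flip
Dir N: first cell '.' (not opp) -> no flip
Dir NE: first cell '.' (not opp) -> no flip
Dir W: opp run (2,3) capped by W -> flip
Dir E: first cell '.' (not opp) -> no flip
Dir SW: opp run (3,3), next='.' -> no flip
Dir S: opp run (3,4), next='.' -> no flip
Dir SE: first cell '.' (not opp) -> no flip
All flips: (2,3)

Answer: ......
.W....
.WWWW.
BBBBB.
......
......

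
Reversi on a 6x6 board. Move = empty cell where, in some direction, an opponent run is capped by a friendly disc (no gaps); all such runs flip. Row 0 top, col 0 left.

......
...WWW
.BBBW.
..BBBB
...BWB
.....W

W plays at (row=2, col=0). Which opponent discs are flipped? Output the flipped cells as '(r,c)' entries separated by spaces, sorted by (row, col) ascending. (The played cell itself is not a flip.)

Answer: (2,1) (2,2) (2,3)

Derivation:
Dir NW: edge -> no flip
Dir N: first cell '.' (not opp) -> no flip
Dir NE: first cell '.' (not opp) -> no flip
Dir W: edge -> no flip
Dir E: opp run (2,1) (2,2) (2,3) capped by W -> flip
Dir SW: edge -> no flip
Dir S: first cell '.' (not opp) -> no flip
Dir SE: first cell '.' (not opp) -> no flip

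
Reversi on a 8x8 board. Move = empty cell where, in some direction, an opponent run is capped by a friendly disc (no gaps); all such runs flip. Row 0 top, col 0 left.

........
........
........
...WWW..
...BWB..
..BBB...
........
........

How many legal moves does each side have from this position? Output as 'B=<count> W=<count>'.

Answer: B=4 W=8

Derivation:
-- B to move --
(2,2): no bracket -> illegal
(2,3): flips 2 -> legal
(2,4): flips 2 -> legal
(2,5): flips 2 -> legal
(2,6): flips 2 -> legal
(3,2): no bracket -> illegal
(3,6): no bracket -> illegal
(4,2): no bracket -> illegal
(4,6): no bracket -> illegal
(5,5): no bracket -> illegal
B mobility = 4
-- W to move --
(3,2): no bracket -> illegal
(3,6): no bracket -> illegal
(4,1): no bracket -> illegal
(4,2): flips 1 -> legal
(4,6): flips 1 -> legal
(5,1): no bracket -> illegal
(5,5): flips 1 -> legal
(5,6): flips 1 -> legal
(6,1): flips 2 -> legal
(6,2): flips 1 -> legal
(6,3): flips 2 -> legal
(6,4): flips 1 -> legal
(6,5): no bracket -> illegal
W mobility = 8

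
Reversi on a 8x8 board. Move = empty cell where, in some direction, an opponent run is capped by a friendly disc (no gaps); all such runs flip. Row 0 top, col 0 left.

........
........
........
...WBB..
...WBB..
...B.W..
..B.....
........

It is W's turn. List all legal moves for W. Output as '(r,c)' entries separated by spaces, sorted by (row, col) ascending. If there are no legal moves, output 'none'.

Answer: (2,5) (3,6) (4,6) (6,3)

Derivation:
(2,3): no bracket -> illegal
(2,4): no bracket -> illegal
(2,5): flips 3 -> legal
(2,6): no bracket -> illegal
(3,6): flips 2 -> legal
(4,2): no bracket -> illegal
(4,6): flips 2 -> legal
(5,1): no bracket -> illegal
(5,2): no bracket -> illegal
(5,4): no bracket -> illegal
(5,6): no bracket -> illegal
(6,1): no bracket -> illegal
(6,3): flips 1 -> legal
(6,4): no bracket -> illegal
(7,1): no bracket -> illegal
(7,2): no bracket -> illegal
(7,3): no bracket -> illegal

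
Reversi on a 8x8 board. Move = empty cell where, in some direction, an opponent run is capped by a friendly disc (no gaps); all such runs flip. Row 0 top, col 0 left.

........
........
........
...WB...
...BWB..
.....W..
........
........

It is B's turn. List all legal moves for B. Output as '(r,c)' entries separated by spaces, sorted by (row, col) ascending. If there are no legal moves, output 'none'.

Answer: (2,3) (3,2) (5,4) (6,5)

Derivation:
(2,2): no bracket -> illegal
(2,3): flips 1 -> legal
(2,4): no bracket -> illegal
(3,2): flips 1 -> legal
(3,5): no bracket -> illegal
(4,2): no bracket -> illegal
(4,6): no bracket -> illegal
(5,3): no bracket -> illegal
(5,4): flips 1 -> legal
(5,6): no bracket -> illegal
(6,4): no bracket -> illegal
(6,5): flips 1 -> legal
(6,6): no bracket -> illegal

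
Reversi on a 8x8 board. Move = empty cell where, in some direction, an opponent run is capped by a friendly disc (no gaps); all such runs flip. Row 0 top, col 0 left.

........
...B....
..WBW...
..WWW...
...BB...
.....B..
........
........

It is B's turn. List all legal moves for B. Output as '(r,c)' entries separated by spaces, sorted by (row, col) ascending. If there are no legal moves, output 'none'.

(1,1): flips 2 -> legal
(1,2): no bracket -> illegal
(1,4): flips 2 -> legal
(1,5): no bracket -> illegal
(2,1): flips 2 -> legal
(2,5): flips 2 -> legal
(3,1): flips 1 -> legal
(3,5): flips 1 -> legal
(4,1): flips 1 -> legal
(4,2): no bracket -> illegal
(4,5): flips 1 -> legal

Answer: (1,1) (1,4) (2,1) (2,5) (3,1) (3,5) (4,1) (4,5)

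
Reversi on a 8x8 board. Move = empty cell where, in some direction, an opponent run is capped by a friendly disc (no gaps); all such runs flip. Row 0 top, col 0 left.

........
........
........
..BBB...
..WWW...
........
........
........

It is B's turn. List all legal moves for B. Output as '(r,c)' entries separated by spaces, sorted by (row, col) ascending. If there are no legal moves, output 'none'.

(3,1): no bracket -> illegal
(3,5): no bracket -> illegal
(4,1): no bracket -> illegal
(4,5): no bracket -> illegal
(5,1): flips 1 -> legal
(5,2): flips 2 -> legal
(5,3): flips 1 -> legal
(5,4): flips 2 -> legal
(5,5): flips 1 -> legal

Answer: (5,1) (5,2) (5,3) (5,4) (5,5)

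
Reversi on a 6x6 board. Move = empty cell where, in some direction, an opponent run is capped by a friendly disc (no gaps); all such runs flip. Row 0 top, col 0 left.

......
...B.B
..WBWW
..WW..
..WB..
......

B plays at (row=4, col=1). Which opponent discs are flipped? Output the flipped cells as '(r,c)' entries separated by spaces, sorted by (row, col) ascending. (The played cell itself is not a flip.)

Dir NW: first cell '.' (not opp) -> no flip
Dir N: first cell '.' (not opp) -> no flip
Dir NE: opp run (3,2) capped by B -> flip
Dir W: first cell '.' (not opp) -> no flip
Dir E: opp run (4,2) capped by B -> flip
Dir SW: first cell '.' (not opp) -> no flip
Dir S: first cell '.' (not opp) -> no flip
Dir SE: first cell '.' (not opp) -> no flip

Answer: (3,2) (4,2)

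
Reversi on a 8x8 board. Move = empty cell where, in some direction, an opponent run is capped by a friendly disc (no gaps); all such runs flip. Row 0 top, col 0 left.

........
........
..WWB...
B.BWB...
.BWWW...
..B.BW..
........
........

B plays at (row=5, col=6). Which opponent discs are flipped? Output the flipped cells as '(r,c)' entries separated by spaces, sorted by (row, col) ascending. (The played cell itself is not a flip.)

Dir NW: first cell '.' (not opp) -> no flip
Dir N: first cell '.' (not opp) -> no flip
Dir NE: first cell '.' (not opp) -> no flip
Dir W: opp run (5,5) capped by B -> flip
Dir E: first cell '.' (not opp) -> no flip
Dir SW: first cell '.' (not opp) -> no flip
Dir S: first cell '.' (not opp) -> no flip
Dir SE: first cell '.' (not opp) -> no flip

Answer: (5,5)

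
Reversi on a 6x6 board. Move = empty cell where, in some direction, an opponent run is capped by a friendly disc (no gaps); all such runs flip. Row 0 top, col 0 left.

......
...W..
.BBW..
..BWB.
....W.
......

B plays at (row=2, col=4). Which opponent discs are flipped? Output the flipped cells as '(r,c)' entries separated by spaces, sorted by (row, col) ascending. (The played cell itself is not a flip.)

Dir NW: opp run (1,3), next='.' -> no flip
Dir N: first cell '.' (not opp) -> no flip
Dir NE: first cell '.' (not opp) -> no flip
Dir W: opp run (2,3) capped by B -> flip
Dir E: first cell '.' (not opp) -> no flip
Dir SW: opp run (3,3), next='.' -> no flip
Dir S: first cell 'B' (not opp) -> no flip
Dir SE: first cell '.' (not opp) -> no flip

Answer: (2,3)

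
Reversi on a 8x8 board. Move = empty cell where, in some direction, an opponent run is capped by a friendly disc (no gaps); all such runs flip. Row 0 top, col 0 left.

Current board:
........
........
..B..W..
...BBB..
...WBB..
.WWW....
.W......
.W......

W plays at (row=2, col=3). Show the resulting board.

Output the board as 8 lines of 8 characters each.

Answer: ........
........
..BW.W..
...WBB..
...WBB..
.WWW....
.W......
.W......

Derivation:
Place W at (2,3); scan 8 dirs for brackets.
Dir NW: first cell '.' (not opp) -> no flip
Dir N: first cell '.' (not opp) -> no flip
Dir NE: first cell '.' (not opp) -> no flip
Dir W: opp run (2,2), next='.' -> no flip
Dir E: first cell '.' (not opp) -> no flip
Dir SW: first cell '.' (not opp) -> no flip
Dir S: opp run (3,3) capped by W -> flip
Dir SE: opp run (3,4) (4,5), next='.' -> no flip
All flips: (3,3)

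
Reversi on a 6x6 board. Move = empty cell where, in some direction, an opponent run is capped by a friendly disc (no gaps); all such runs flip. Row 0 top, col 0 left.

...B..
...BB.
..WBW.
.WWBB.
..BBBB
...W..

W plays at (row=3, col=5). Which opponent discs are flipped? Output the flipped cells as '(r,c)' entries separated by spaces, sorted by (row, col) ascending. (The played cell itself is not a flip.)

Answer: (3,3) (3,4) (4,4)

Derivation:
Dir NW: first cell 'W' (not opp) -> no flip
Dir N: first cell '.' (not opp) -> no flip
Dir NE: edge -> no flip
Dir W: opp run (3,4) (3,3) capped by W -> flip
Dir E: edge -> no flip
Dir SW: opp run (4,4) capped by W -> flip
Dir S: opp run (4,5), next='.' -> no flip
Dir SE: edge -> no flip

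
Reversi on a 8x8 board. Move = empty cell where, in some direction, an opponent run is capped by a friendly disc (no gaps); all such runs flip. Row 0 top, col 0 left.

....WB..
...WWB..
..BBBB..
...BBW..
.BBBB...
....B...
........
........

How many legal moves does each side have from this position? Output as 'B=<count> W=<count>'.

Answer: B=7 W=8

Derivation:
-- B to move --
(0,2): flips 1 -> legal
(0,3): flips 3 -> legal
(1,2): flips 2 -> legal
(2,6): flips 1 -> legal
(3,6): flips 1 -> legal
(4,5): flips 1 -> legal
(4,6): flips 1 -> legal
B mobility = 7
-- W to move --
(0,6): flips 1 -> legal
(1,1): no bracket -> illegal
(1,2): no bracket -> illegal
(1,6): flips 1 -> legal
(2,1): no bracket -> illegal
(2,6): flips 1 -> legal
(3,0): no bracket -> illegal
(3,1): flips 1 -> legal
(3,2): flips 3 -> legal
(3,6): flips 1 -> legal
(4,0): no bracket -> illegal
(4,5): no bracket -> illegal
(5,0): no bracket -> illegal
(5,1): no bracket -> illegal
(5,2): no bracket -> illegal
(5,3): flips 4 -> legal
(5,5): no bracket -> illegal
(6,3): no bracket -> illegal
(6,4): flips 4 -> legal
(6,5): no bracket -> illegal
W mobility = 8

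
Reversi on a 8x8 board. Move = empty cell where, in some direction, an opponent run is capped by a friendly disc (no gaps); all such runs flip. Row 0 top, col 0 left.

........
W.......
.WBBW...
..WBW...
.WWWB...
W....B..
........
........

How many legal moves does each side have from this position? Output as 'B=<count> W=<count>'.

-- B to move --
(0,0): no bracket -> illegal
(0,1): no bracket -> illegal
(1,1): no bracket -> illegal
(1,2): no bracket -> illegal
(1,3): no bracket -> illegal
(1,4): flips 2 -> legal
(1,5): flips 1 -> legal
(2,0): flips 1 -> legal
(2,5): flips 1 -> legal
(3,0): no bracket -> illegal
(3,1): flips 1 -> legal
(3,5): flips 1 -> legal
(4,0): flips 3 -> legal
(4,5): flips 1 -> legal
(5,1): flips 1 -> legal
(5,2): flips 2 -> legal
(5,3): flips 1 -> legal
(5,4): no bracket -> illegal
(6,0): no bracket -> illegal
(6,1): no bracket -> illegal
B mobility = 11
-- W to move --
(1,1): no bracket -> illegal
(1,2): flips 2 -> legal
(1,3): flips 2 -> legal
(1,4): flips 1 -> legal
(3,1): no bracket -> illegal
(3,5): no bracket -> illegal
(4,5): flips 1 -> legal
(4,6): no bracket -> illegal
(5,3): no bracket -> illegal
(5,4): flips 1 -> legal
(5,6): no bracket -> illegal
(6,4): no bracket -> illegal
(6,5): no bracket -> illegal
(6,6): no bracket -> illegal
W mobility = 5

Answer: B=11 W=5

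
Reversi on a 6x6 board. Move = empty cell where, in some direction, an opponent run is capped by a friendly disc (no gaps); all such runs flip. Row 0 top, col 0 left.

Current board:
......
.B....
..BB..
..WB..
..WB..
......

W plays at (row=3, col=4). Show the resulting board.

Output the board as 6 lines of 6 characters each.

Answer: ......
.B....
..BB..
..WWW.
..WB..
......

Derivation:
Place W at (3,4); scan 8 dirs for brackets.
Dir NW: opp run (2,3), next='.' -> no flip
Dir N: first cell '.' (not opp) -> no flip
Dir NE: first cell '.' (not opp) -> no flip
Dir W: opp run (3,3) capped by W -> flip
Dir E: first cell '.' (not opp) -> no flip
Dir SW: opp run (4,3), next='.' -> no flip
Dir S: first cell '.' (not opp) -> no flip
Dir SE: first cell '.' (not opp) -> no flip
All flips: (3,3)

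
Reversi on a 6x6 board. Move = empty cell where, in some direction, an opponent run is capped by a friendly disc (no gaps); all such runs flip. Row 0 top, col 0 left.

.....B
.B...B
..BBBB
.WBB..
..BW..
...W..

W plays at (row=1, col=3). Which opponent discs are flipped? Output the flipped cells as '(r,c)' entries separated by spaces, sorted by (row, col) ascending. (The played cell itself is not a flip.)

Answer: (2,2) (2,3) (3,3)

Derivation:
Dir NW: first cell '.' (not opp) -> no flip
Dir N: first cell '.' (not opp) -> no flip
Dir NE: first cell '.' (not opp) -> no flip
Dir W: first cell '.' (not opp) -> no flip
Dir E: first cell '.' (not opp) -> no flip
Dir SW: opp run (2,2) capped by W -> flip
Dir S: opp run (2,3) (3,3) capped by W -> flip
Dir SE: opp run (2,4), next='.' -> no flip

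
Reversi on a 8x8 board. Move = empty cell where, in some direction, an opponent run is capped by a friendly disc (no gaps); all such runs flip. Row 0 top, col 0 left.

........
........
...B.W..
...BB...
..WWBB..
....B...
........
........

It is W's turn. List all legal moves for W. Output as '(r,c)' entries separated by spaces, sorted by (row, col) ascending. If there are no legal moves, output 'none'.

Answer: (1,3) (2,4) (4,6) (6,5)

Derivation:
(1,2): no bracket -> illegal
(1,3): flips 2 -> legal
(1,4): no bracket -> illegal
(2,2): no bracket -> illegal
(2,4): flips 1 -> legal
(3,2): no bracket -> illegal
(3,5): no bracket -> illegal
(3,6): no bracket -> illegal
(4,6): flips 2 -> legal
(5,3): no bracket -> illegal
(5,5): no bracket -> illegal
(5,6): no bracket -> illegal
(6,3): no bracket -> illegal
(6,4): no bracket -> illegal
(6,5): flips 1 -> legal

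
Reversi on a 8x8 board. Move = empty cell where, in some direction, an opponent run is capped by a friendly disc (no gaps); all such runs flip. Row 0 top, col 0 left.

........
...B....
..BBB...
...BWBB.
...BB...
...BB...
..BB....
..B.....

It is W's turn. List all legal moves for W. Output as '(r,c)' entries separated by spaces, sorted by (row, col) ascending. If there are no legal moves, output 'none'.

(0,2): no bracket -> illegal
(0,3): no bracket -> illegal
(0,4): no bracket -> illegal
(1,1): no bracket -> illegal
(1,2): flips 1 -> legal
(1,4): flips 1 -> legal
(1,5): no bracket -> illegal
(2,1): no bracket -> illegal
(2,5): no bracket -> illegal
(2,6): no bracket -> illegal
(2,7): no bracket -> illegal
(3,1): no bracket -> illegal
(3,2): flips 1 -> legal
(3,7): flips 2 -> legal
(4,2): no bracket -> illegal
(4,5): no bracket -> illegal
(4,6): no bracket -> illegal
(4,7): no bracket -> illegal
(5,1): no bracket -> illegal
(5,2): flips 1 -> legal
(5,5): no bracket -> illegal
(6,1): no bracket -> illegal
(6,4): flips 2 -> legal
(6,5): no bracket -> illegal
(7,1): no bracket -> illegal
(7,3): no bracket -> illegal
(7,4): no bracket -> illegal

Answer: (1,2) (1,4) (3,2) (3,7) (5,2) (6,4)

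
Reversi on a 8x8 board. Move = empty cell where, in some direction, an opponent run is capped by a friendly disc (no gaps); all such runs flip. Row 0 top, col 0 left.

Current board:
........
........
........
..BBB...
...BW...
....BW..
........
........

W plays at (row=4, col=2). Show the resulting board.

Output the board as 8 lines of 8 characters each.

Answer: ........
........
........
..BBB...
..WWW...
....BW..
........
........

Derivation:
Place W at (4,2); scan 8 dirs for brackets.
Dir NW: first cell '.' (not opp) -> no flip
Dir N: opp run (3,2), next='.' -> no flip
Dir NE: opp run (3,3), next='.' -> no flip
Dir W: first cell '.' (not opp) -> no flip
Dir E: opp run (4,3) capped by W -> flip
Dir SW: first cell '.' (not opp) -> no flip
Dir S: first cell '.' (not opp) -> no flip
Dir SE: first cell '.' (not opp) -> no flip
All flips: (4,3)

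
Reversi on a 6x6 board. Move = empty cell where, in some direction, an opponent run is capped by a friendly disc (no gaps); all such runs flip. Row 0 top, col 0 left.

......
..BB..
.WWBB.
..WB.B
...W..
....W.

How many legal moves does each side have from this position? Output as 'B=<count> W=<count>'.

Answer: B=7 W=7

Derivation:
-- B to move --
(1,0): no bracket -> illegal
(1,1): flips 1 -> legal
(2,0): flips 2 -> legal
(3,0): flips 1 -> legal
(3,1): flips 2 -> legal
(3,4): no bracket -> illegal
(4,1): flips 1 -> legal
(4,2): flips 2 -> legal
(4,4): no bracket -> illegal
(4,5): no bracket -> illegal
(5,2): no bracket -> illegal
(5,3): flips 1 -> legal
(5,5): no bracket -> illegal
B mobility = 7
-- W to move --
(0,1): no bracket -> illegal
(0,2): flips 1 -> legal
(0,3): flips 4 -> legal
(0,4): flips 1 -> legal
(1,1): no bracket -> illegal
(1,4): flips 1 -> legal
(1,5): no bracket -> illegal
(2,5): flips 2 -> legal
(3,4): flips 1 -> legal
(4,2): no bracket -> illegal
(4,4): flips 1 -> legal
(4,5): no bracket -> illegal
W mobility = 7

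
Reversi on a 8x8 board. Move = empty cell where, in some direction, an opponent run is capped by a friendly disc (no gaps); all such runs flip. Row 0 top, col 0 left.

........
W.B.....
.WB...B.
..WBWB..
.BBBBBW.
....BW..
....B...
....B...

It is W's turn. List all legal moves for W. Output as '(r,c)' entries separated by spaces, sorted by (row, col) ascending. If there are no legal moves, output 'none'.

Answer: (0,2) (0,3) (1,1) (2,3) (2,4) (2,5) (3,6) (4,0) (5,0) (5,2) (5,3) (5,6) (6,5) (7,3)

Derivation:
(0,1): no bracket -> illegal
(0,2): flips 2 -> legal
(0,3): flips 1 -> legal
(1,1): flips 3 -> legal
(1,3): no bracket -> illegal
(1,5): no bracket -> illegal
(1,6): no bracket -> illegal
(1,7): no bracket -> illegal
(2,3): flips 1 -> legal
(2,4): flips 1 -> legal
(2,5): flips 2 -> legal
(2,7): no bracket -> illegal
(3,0): no bracket -> illegal
(3,1): no bracket -> illegal
(3,6): flips 1 -> legal
(3,7): no bracket -> illegal
(4,0): flips 5 -> legal
(5,0): flips 1 -> legal
(5,1): no bracket -> illegal
(5,2): flips 2 -> legal
(5,3): flips 1 -> legal
(5,6): flips 1 -> legal
(6,3): no bracket -> illegal
(6,5): flips 2 -> legal
(7,3): flips 1 -> legal
(7,5): no bracket -> illegal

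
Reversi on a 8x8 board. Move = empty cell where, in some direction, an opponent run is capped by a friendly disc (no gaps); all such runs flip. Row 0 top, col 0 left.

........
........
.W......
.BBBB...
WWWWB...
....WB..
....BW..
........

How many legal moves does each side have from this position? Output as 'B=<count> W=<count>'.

-- B to move --
(1,0): flips 1 -> legal
(1,1): flips 1 -> legal
(1,2): no bracket -> illegal
(2,0): no bracket -> illegal
(2,2): no bracket -> illegal
(3,0): no bracket -> illegal
(4,5): no bracket -> illegal
(5,0): flips 1 -> legal
(5,1): flips 2 -> legal
(5,2): flips 2 -> legal
(5,3): flips 3 -> legal
(5,6): no bracket -> illegal
(6,3): no bracket -> illegal
(6,6): flips 1 -> legal
(7,4): no bracket -> illegal
(7,5): flips 1 -> legal
(7,6): flips 3 -> legal
B mobility = 9
-- W to move --
(2,0): flips 1 -> legal
(2,2): flips 2 -> legal
(2,3): flips 2 -> legal
(2,4): flips 3 -> legal
(2,5): flips 1 -> legal
(3,0): no bracket -> illegal
(3,5): no bracket -> illegal
(4,5): flips 2 -> legal
(4,6): no bracket -> illegal
(5,3): no bracket -> illegal
(5,6): flips 1 -> legal
(6,3): flips 1 -> legal
(6,6): no bracket -> illegal
(7,3): no bracket -> illegal
(7,4): flips 1 -> legal
(7,5): no bracket -> illegal
W mobility = 9

Answer: B=9 W=9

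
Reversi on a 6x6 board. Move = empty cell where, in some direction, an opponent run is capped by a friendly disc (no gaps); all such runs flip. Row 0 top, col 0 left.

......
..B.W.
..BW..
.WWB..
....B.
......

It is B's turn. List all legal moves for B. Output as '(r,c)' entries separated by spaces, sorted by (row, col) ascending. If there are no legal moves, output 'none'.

(0,3): no bracket -> illegal
(0,4): no bracket -> illegal
(0,5): no bracket -> illegal
(1,3): flips 1 -> legal
(1,5): no bracket -> illegal
(2,0): no bracket -> illegal
(2,1): no bracket -> illegal
(2,4): flips 1 -> legal
(2,5): no bracket -> illegal
(3,0): flips 2 -> legal
(3,4): flips 1 -> legal
(4,0): flips 1 -> legal
(4,1): no bracket -> illegal
(4,2): flips 1 -> legal
(4,3): no bracket -> illegal

Answer: (1,3) (2,4) (3,0) (3,4) (4,0) (4,2)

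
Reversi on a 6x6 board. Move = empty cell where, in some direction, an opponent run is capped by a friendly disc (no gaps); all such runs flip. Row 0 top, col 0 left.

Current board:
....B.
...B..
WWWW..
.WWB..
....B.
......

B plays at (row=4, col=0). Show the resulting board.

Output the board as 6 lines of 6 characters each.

Answer: ....B.
...B..
WWBW..
.BWB..
B...B.
......

Derivation:
Place B at (4,0); scan 8 dirs for brackets.
Dir NW: edge -> no flip
Dir N: first cell '.' (not opp) -> no flip
Dir NE: opp run (3,1) (2,2) capped by B -> flip
Dir W: edge -> no flip
Dir E: first cell '.' (not opp) -> no flip
Dir SW: edge -> no flip
Dir S: first cell '.' (not opp) -> no flip
Dir SE: first cell '.' (not opp) -> no flip
All flips: (2,2) (3,1)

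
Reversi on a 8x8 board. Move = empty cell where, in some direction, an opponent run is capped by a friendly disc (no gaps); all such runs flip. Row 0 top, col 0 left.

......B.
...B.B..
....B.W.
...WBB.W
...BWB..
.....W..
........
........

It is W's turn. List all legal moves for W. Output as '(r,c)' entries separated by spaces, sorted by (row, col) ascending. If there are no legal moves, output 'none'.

Answer: (0,4) (1,4) (2,5) (3,6) (4,2) (4,6) (5,3)

Derivation:
(0,2): no bracket -> illegal
(0,3): no bracket -> illegal
(0,4): flips 1 -> legal
(0,5): no bracket -> illegal
(0,7): no bracket -> illegal
(1,2): no bracket -> illegal
(1,4): flips 2 -> legal
(1,6): no bracket -> illegal
(1,7): no bracket -> illegal
(2,2): no bracket -> illegal
(2,3): no bracket -> illegal
(2,5): flips 2 -> legal
(3,2): no bracket -> illegal
(3,6): flips 2 -> legal
(4,2): flips 1 -> legal
(4,6): flips 1 -> legal
(5,2): no bracket -> illegal
(5,3): flips 1 -> legal
(5,4): no bracket -> illegal
(5,6): no bracket -> illegal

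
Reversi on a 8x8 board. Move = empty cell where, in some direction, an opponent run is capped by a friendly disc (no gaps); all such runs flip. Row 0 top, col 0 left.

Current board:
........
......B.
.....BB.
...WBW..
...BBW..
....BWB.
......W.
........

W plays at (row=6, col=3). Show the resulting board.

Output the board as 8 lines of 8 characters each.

Place W at (6,3); scan 8 dirs for brackets.
Dir NW: first cell '.' (not opp) -> no flip
Dir N: first cell '.' (not opp) -> no flip
Dir NE: opp run (5,4) capped by W -> flip
Dir W: first cell '.' (not opp) -> no flip
Dir E: first cell '.' (not opp) -> no flip
Dir SW: first cell '.' (not opp) -> no flip
Dir S: first cell '.' (not opp) -> no flip
Dir SE: first cell '.' (not opp) -> no flip
All flips: (5,4)

Answer: ........
......B.
.....BB.
...WBW..
...BBW..
....WWB.
...W..W.
........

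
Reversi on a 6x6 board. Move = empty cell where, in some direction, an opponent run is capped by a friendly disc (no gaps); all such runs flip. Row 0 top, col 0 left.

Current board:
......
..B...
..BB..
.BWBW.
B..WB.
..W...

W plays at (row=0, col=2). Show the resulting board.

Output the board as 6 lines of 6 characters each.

Answer: ..W...
..W...
..WB..
.BWBW.
B..WB.
..W...

Derivation:
Place W at (0,2); scan 8 dirs for brackets.
Dir NW: edge -> no flip
Dir N: edge -> no flip
Dir NE: edge -> no flip
Dir W: first cell '.' (not opp) -> no flip
Dir E: first cell '.' (not opp) -> no flip
Dir SW: first cell '.' (not opp) -> no flip
Dir S: opp run (1,2) (2,2) capped by W -> flip
Dir SE: first cell '.' (not opp) -> no flip
All flips: (1,2) (2,2)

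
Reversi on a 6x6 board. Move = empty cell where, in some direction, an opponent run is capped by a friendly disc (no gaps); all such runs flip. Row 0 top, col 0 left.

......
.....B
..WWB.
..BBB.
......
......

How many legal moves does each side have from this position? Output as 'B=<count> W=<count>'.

-- B to move --
(1,1): flips 1 -> legal
(1,2): flips 2 -> legal
(1,3): flips 1 -> legal
(1,4): flips 1 -> legal
(2,1): flips 2 -> legal
(3,1): no bracket -> illegal
B mobility = 5
-- W to move --
(0,4): no bracket -> illegal
(0,5): no bracket -> illegal
(1,3): no bracket -> illegal
(1,4): no bracket -> illegal
(2,1): no bracket -> illegal
(2,5): flips 1 -> legal
(3,1): no bracket -> illegal
(3,5): no bracket -> illegal
(4,1): flips 1 -> legal
(4,2): flips 1 -> legal
(4,3): flips 1 -> legal
(4,4): flips 1 -> legal
(4,5): flips 1 -> legal
W mobility = 6

Answer: B=5 W=6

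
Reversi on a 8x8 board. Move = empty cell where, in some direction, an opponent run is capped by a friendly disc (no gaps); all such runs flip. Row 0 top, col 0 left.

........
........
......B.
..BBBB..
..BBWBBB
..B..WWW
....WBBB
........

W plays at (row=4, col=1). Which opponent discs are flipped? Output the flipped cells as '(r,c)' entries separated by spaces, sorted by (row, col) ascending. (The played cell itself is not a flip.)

Dir NW: first cell '.' (not opp) -> no flip
Dir N: first cell '.' (not opp) -> no flip
Dir NE: opp run (3,2), next='.' -> no flip
Dir W: first cell '.' (not opp) -> no flip
Dir E: opp run (4,2) (4,3) capped by W -> flip
Dir SW: first cell '.' (not opp) -> no flip
Dir S: first cell '.' (not opp) -> no flip
Dir SE: opp run (5,2), next='.' -> no flip

Answer: (4,2) (4,3)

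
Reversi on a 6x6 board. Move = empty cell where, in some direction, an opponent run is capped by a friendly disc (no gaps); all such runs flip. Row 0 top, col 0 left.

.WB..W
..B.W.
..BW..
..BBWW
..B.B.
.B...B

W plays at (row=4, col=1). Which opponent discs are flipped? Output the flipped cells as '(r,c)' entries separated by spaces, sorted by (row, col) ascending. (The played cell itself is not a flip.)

Answer: (3,2)

Derivation:
Dir NW: first cell '.' (not opp) -> no flip
Dir N: first cell '.' (not opp) -> no flip
Dir NE: opp run (3,2) capped by W -> flip
Dir W: first cell '.' (not opp) -> no flip
Dir E: opp run (4,2), next='.' -> no flip
Dir SW: first cell '.' (not opp) -> no flip
Dir S: opp run (5,1), next=edge -> no flip
Dir SE: first cell '.' (not opp) -> no flip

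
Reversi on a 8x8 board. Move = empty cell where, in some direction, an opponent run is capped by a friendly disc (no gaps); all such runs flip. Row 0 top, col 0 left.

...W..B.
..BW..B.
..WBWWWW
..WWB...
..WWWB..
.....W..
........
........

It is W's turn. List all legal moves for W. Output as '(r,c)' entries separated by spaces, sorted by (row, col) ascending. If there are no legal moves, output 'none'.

(0,1): no bracket -> illegal
(0,2): flips 1 -> legal
(0,5): flips 1 -> legal
(0,7): flips 1 -> legal
(1,1): flips 1 -> legal
(1,4): flips 1 -> legal
(1,5): no bracket -> illegal
(1,7): no bracket -> illegal
(2,1): flips 1 -> legal
(3,5): flips 2 -> legal
(3,6): no bracket -> illegal
(4,6): flips 1 -> legal
(5,4): no bracket -> illegal
(5,6): no bracket -> illegal

Answer: (0,2) (0,5) (0,7) (1,1) (1,4) (2,1) (3,5) (4,6)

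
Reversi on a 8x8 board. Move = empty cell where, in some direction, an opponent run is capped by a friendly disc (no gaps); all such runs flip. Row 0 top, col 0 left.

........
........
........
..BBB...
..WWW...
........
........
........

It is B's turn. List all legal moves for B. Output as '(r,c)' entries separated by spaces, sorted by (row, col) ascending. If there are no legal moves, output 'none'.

Answer: (5,1) (5,2) (5,3) (5,4) (5,5)

Derivation:
(3,1): no bracket -> illegal
(3,5): no bracket -> illegal
(4,1): no bracket -> illegal
(4,5): no bracket -> illegal
(5,1): flips 1 -> legal
(5,2): flips 2 -> legal
(5,3): flips 1 -> legal
(5,4): flips 2 -> legal
(5,5): flips 1 -> legal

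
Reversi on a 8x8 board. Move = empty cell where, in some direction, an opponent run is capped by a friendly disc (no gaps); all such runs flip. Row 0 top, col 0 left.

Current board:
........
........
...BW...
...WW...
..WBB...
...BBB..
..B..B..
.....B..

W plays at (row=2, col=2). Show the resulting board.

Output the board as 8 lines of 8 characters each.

Place W at (2,2); scan 8 dirs for brackets.
Dir NW: first cell '.' (not opp) -> no flip
Dir N: first cell '.' (not opp) -> no flip
Dir NE: first cell '.' (not opp) -> no flip
Dir W: first cell '.' (not opp) -> no flip
Dir E: opp run (2,3) capped by W -> flip
Dir SW: first cell '.' (not opp) -> no flip
Dir S: first cell '.' (not opp) -> no flip
Dir SE: first cell 'W' (not opp) -> no flip
All flips: (2,3)

Answer: ........
........
..WWW...
...WW...
..WBB...
...BBB..
..B..B..
.....B..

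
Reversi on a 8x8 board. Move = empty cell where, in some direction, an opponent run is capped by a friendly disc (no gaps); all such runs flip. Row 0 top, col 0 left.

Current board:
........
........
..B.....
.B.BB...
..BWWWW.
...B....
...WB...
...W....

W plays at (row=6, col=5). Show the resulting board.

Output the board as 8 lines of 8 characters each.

Place W at (6,5); scan 8 dirs for brackets.
Dir NW: first cell '.' (not opp) -> no flip
Dir N: first cell '.' (not opp) -> no flip
Dir NE: first cell '.' (not opp) -> no flip
Dir W: opp run (6,4) capped by W -> flip
Dir E: first cell '.' (not opp) -> no flip
Dir SW: first cell '.' (not opp) -> no flip
Dir S: first cell '.' (not opp) -> no flip
Dir SE: first cell '.' (not opp) -> no flip
All flips: (6,4)

Answer: ........
........
..B.....
.B.BB...
..BWWWW.
...B....
...WWW..
...W....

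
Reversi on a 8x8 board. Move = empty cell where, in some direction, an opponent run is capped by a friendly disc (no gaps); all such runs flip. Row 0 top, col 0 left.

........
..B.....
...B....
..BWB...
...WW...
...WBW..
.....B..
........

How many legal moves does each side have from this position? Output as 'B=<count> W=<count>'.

Answer: B=4 W=9

Derivation:
-- B to move --
(2,2): no bracket -> illegal
(2,4): no bracket -> illegal
(3,5): no bracket -> illegal
(4,2): no bracket -> illegal
(4,5): flips 1 -> legal
(4,6): no bracket -> illegal
(5,2): flips 2 -> legal
(5,6): flips 1 -> legal
(6,2): no bracket -> illegal
(6,3): flips 3 -> legal
(6,4): no bracket -> illegal
(6,6): no bracket -> illegal
B mobility = 4
-- W to move --
(0,1): no bracket -> illegal
(0,2): no bracket -> illegal
(0,3): no bracket -> illegal
(1,1): no bracket -> illegal
(1,3): flips 1 -> legal
(1,4): no bracket -> illegal
(2,1): flips 1 -> legal
(2,2): no bracket -> illegal
(2,4): flips 1 -> legal
(2,5): flips 1 -> legal
(3,1): flips 1 -> legal
(3,5): flips 1 -> legal
(4,1): no bracket -> illegal
(4,2): no bracket -> illegal
(4,5): no bracket -> illegal
(5,6): no bracket -> illegal
(6,3): no bracket -> illegal
(6,4): flips 1 -> legal
(6,6): no bracket -> illegal
(7,4): no bracket -> illegal
(7,5): flips 1 -> legal
(7,6): flips 2 -> legal
W mobility = 9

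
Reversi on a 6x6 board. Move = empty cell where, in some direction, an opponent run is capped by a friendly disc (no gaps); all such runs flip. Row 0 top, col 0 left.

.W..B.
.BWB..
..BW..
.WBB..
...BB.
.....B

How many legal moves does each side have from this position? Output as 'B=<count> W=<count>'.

Answer: B=5 W=8

Derivation:
-- B to move --
(0,0): no bracket -> illegal
(0,2): flips 1 -> legal
(0,3): no bracket -> illegal
(1,0): no bracket -> illegal
(1,4): flips 1 -> legal
(2,0): no bracket -> illegal
(2,1): no bracket -> illegal
(2,4): flips 1 -> legal
(3,0): flips 1 -> legal
(3,4): no bracket -> illegal
(4,0): flips 1 -> legal
(4,1): no bracket -> illegal
(4,2): no bracket -> illegal
B mobility = 5
-- W to move --
(0,0): no bracket -> illegal
(0,2): no bracket -> illegal
(0,3): flips 1 -> legal
(0,5): no bracket -> illegal
(1,0): flips 1 -> legal
(1,4): flips 1 -> legal
(1,5): no bracket -> illegal
(2,0): no bracket -> illegal
(2,1): flips 2 -> legal
(2,4): no bracket -> illegal
(3,4): flips 2 -> legal
(3,5): no bracket -> illegal
(4,1): flips 1 -> legal
(4,2): flips 2 -> legal
(4,5): no bracket -> illegal
(5,2): no bracket -> illegal
(5,3): flips 2 -> legal
(5,4): no bracket -> illegal
W mobility = 8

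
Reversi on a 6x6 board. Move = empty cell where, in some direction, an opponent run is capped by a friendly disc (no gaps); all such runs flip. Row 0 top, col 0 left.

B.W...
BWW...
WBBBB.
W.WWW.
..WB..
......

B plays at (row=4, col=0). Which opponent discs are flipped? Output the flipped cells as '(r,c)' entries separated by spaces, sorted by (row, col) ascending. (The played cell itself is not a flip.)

Answer: (2,0) (3,0)

Derivation:
Dir NW: edge -> no flip
Dir N: opp run (3,0) (2,0) capped by B -> flip
Dir NE: first cell '.' (not opp) -> no flip
Dir W: edge -> no flip
Dir E: first cell '.' (not opp) -> no flip
Dir SW: edge -> no flip
Dir S: first cell '.' (not opp) -> no flip
Dir SE: first cell '.' (not opp) -> no flip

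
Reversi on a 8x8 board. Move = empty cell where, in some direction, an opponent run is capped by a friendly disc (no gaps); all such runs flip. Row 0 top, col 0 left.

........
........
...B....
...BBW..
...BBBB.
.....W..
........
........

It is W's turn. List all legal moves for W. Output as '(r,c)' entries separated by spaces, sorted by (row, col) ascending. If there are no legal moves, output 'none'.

Answer: (2,2) (3,2) (3,7) (5,3) (5,7)

Derivation:
(1,2): no bracket -> illegal
(1,3): no bracket -> illegal
(1,4): no bracket -> illegal
(2,2): flips 2 -> legal
(2,4): no bracket -> illegal
(2,5): no bracket -> illegal
(3,2): flips 2 -> legal
(3,6): no bracket -> illegal
(3,7): flips 1 -> legal
(4,2): no bracket -> illegal
(4,7): no bracket -> illegal
(5,2): no bracket -> illegal
(5,3): flips 1 -> legal
(5,4): no bracket -> illegal
(5,6): no bracket -> illegal
(5,7): flips 1 -> legal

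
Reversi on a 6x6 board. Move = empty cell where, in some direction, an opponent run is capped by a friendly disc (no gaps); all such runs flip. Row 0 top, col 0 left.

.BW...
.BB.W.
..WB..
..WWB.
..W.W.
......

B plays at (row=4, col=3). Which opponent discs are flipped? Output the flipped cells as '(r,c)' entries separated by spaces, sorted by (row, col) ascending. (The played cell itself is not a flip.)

Dir NW: opp run (3,2), next='.' -> no flip
Dir N: opp run (3,3) capped by B -> flip
Dir NE: first cell 'B' (not opp) -> no flip
Dir W: opp run (4,2), next='.' -> no flip
Dir E: opp run (4,4), next='.' -> no flip
Dir SW: first cell '.' (not opp) -> no flip
Dir S: first cell '.' (not opp) -> no flip
Dir SE: first cell '.' (not opp) -> no flip

Answer: (3,3)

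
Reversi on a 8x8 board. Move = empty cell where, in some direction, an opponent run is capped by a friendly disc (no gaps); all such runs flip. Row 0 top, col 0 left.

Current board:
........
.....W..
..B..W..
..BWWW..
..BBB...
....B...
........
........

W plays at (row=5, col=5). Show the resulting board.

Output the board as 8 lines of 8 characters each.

Answer: ........
.....W..
..B..W..
..BWWW..
..BBW...
....BW..
........
........

Derivation:
Place W at (5,5); scan 8 dirs for brackets.
Dir NW: opp run (4,4) capped by W -> flip
Dir N: first cell '.' (not opp) -> no flip
Dir NE: first cell '.' (not opp) -> no flip
Dir W: opp run (5,4), next='.' -> no flip
Dir E: first cell '.' (not opp) -> no flip
Dir SW: first cell '.' (not opp) -> no flip
Dir S: first cell '.' (not opp) -> no flip
Dir SE: first cell '.' (not opp) -> no flip
All flips: (4,4)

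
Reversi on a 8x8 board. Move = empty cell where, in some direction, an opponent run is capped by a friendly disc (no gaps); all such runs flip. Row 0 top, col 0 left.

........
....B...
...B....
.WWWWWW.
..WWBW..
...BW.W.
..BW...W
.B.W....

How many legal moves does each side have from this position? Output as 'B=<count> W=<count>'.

Answer: B=8 W=8

Derivation:
-- B to move --
(2,0): flips 2 -> legal
(2,1): no bracket -> illegal
(2,2): flips 1 -> legal
(2,4): flips 1 -> legal
(2,5): no bracket -> illegal
(2,6): flips 1 -> legal
(2,7): no bracket -> illegal
(3,0): no bracket -> illegal
(3,7): no bracket -> illegal
(4,0): no bracket -> illegal
(4,1): flips 3 -> legal
(4,6): flips 1 -> legal
(4,7): no bracket -> illegal
(5,1): no bracket -> illegal
(5,2): no bracket -> illegal
(5,5): flips 1 -> legal
(5,7): no bracket -> illegal
(6,4): flips 2 -> legal
(6,5): no bracket -> illegal
(6,6): no bracket -> illegal
(7,2): no bracket -> illegal
(7,4): no bracket -> illegal
(7,6): no bracket -> illegal
(7,7): no bracket -> illegal
B mobility = 8
-- W to move --
(0,3): no bracket -> illegal
(0,4): no bracket -> illegal
(0,5): flips 2 -> legal
(1,2): flips 1 -> legal
(1,3): flips 1 -> legal
(1,5): no bracket -> illegal
(2,2): no bracket -> illegal
(2,4): no bracket -> illegal
(2,5): no bracket -> illegal
(5,1): flips 1 -> legal
(5,2): flips 1 -> legal
(5,5): flips 1 -> legal
(6,0): no bracket -> illegal
(6,1): flips 1 -> legal
(6,4): flips 1 -> legal
(7,0): no bracket -> illegal
(7,2): no bracket -> illegal
W mobility = 8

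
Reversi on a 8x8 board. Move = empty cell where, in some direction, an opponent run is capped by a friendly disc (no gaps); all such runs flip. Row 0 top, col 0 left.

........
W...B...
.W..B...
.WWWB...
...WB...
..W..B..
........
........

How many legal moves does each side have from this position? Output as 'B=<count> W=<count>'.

-- B to move --
(0,0): no bracket -> illegal
(0,1): no bracket -> illegal
(1,1): no bracket -> illegal
(1,2): no bracket -> illegal
(2,0): no bracket -> illegal
(2,2): flips 1 -> legal
(2,3): no bracket -> illegal
(3,0): flips 3 -> legal
(4,0): no bracket -> illegal
(4,1): no bracket -> illegal
(4,2): flips 2 -> legal
(5,1): no bracket -> illegal
(5,3): no bracket -> illegal
(5,4): no bracket -> illegal
(6,1): flips 2 -> legal
(6,2): no bracket -> illegal
(6,3): no bracket -> illegal
B mobility = 4
-- W to move --
(0,3): no bracket -> illegal
(0,4): no bracket -> illegal
(0,5): no bracket -> illegal
(1,3): no bracket -> illegal
(1,5): flips 1 -> legal
(2,3): no bracket -> illegal
(2,5): flips 1 -> legal
(3,5): flips 1 -> legal
(4,5): flips 1 -> legal
(4,6): no bracket -> illegal
(5,3): no bracket -> illegal
(5,4): no bracket -> illegal
(5,6): no bracket -> illegal
(6,4): no bracket -> illegal
(6,5): no bracket -> illegal
(6,6): flips 2 -> legal
W mobility = 5

Answer: B=4 W=5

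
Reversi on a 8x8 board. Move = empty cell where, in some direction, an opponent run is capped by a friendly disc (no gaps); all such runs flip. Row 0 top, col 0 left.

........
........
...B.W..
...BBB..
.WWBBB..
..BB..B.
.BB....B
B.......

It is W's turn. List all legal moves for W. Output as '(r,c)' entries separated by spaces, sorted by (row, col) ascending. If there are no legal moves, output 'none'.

(1,2): no bracket -> illegal
(1,3): no bracket -> illegal
(1,4): no bracket -> illegal
(2,2): no bracket -> illegal
(2,4): flips 1 -> legal
(2,6): no bracket -> illegal
(3,2): no bracket -> illegal
(3,6): no bracket -> illegal
(4,6): flips 3 -> legal
(4,7): no bracket -> illegal
(5,0): no bracket -> illegal
(5,1): no bracket -> illegal
(5,4): no bracket -> illegal
(5,5): flips 2 -> legal
(5,7): no bracket -> illegal
(6,0): no bracket -> illegal
(6,3): flips 1 -> legal
(6,4): flips 1 -> legal
(6,5): no bracket -> illegal
(6,6): no bracket -> illegal
(7,1): no bracket -> illegal
(7,2): flips 2 -> legal
(7,3): no bracket -> illegal
(7,6): no bracket -> illegal
(7,7): no bracket -> illegal

Answer: (2,4) (4,6) (5,5) (6,3) (6,4) (7,2)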